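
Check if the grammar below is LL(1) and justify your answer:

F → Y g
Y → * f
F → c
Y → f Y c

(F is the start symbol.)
Yes, the grammar is LL(1).

A grammar is LL(1) if for each non-terminal N with multiple productions, the predict sets of those productions are pairwise disjoint, where PREDICT(N → α) = (FIRST(α) \ {ε}) ∪ (FOLLOW(N) if α ⇒* ε).

Relevant sets:
  FIRST(Y) = { '*', 'f' }

For F:
  PREDICT(F → Y g) = { '*', 'f' }
  PREDICT(F → c) = { 'c' }
For Y:
  PREDICT(Y → '*' f) = { '*' }
  PREDICT(Y → f Y c) = { 'f' }

All predict sets are disjoint. The grammar IS LL(1).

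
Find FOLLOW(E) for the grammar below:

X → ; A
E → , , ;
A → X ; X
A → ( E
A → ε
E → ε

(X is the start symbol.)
{ $, ';' }

In A → ( E: E is at the end, add FOLLOW(A)

The FOLLOW sets referred to above (computed the same way, to a fixed point):
  FOLLOW(A) = { $, ';' }

Taking the union: FOLLOW(E) = { $, ';' }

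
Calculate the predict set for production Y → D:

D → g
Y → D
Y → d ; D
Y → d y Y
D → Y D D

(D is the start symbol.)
{ 'd', 'g' }

PREDICT(Y → D) = (FIRST(RHS) \ {ε}) ∪ (FOLLOW(Y) if ε ∈ FIRST(RHS), i.e. RHS ⇒* ε)
FIRST(D) = { 'd', 'g' }
FIRST(D) = { 'd', 'g' }
ε ∉ FIRST(D), so FOLLOW(Y) is not added.
PREDICT(Y → D) = { 'd', 'g' }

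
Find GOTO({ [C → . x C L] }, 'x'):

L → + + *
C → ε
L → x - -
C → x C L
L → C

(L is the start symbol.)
{ [C → . x C L], [C → .], [C → x . C L] }

GOTO(I, 'x') = CLOSURE({ [A → αX.β] : [A → α.Xβ] ∈ I, X = 'x' })

Items with dot before 'x', with the dot advanced:
  [C → . x C L] → [C → x . C L]
Closure of the advanced items:
  [C → x . C L] has the dot before C: add [C → .], [C → . x C L]

GOTO = { [C → . x C L], [C → .], [C → x . C L] }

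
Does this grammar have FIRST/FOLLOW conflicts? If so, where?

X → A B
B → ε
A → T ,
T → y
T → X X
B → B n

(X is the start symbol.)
Nullable non-terminals: B.
FIRST sets used below: FIRST(B) = { 'n', ε }

B: nullable alternative(s) B → ε; FOLLOW(B) = { $, ',', 'n', 'y' }
  B → ε: FIRST \ {ε} = { } — this is the only nullable alternative, skip
  B → B n: FIRST \ {ε} = { 'n' } — overlaps FOLLOW(B) on { 'n' }: CONFLICT

A, T, X have no nullable alternative, so no FIRST/FOLLOW check is needed there.

So the grammar has 1 FIRST/FOLLOW conflict (marked CONFLICT above).

Answer: Yes. B → B n with FOLLOW(B) on { 'n' }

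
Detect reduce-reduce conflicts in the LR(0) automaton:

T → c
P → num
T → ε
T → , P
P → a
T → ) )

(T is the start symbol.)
Augment with T' → T and build the canonical LR(0) collection (I0 = CLOSURE({[T' → . T]}), then GOTO on every symbol after a dot until no new states appear). It has 9 states:
  I0: { [T → . ) )], [T → . , P], [T → . c], [T → .], [T' → . T] }  — shift, reduce
  I1: { [T → ) . )] }  — shift
  I2: { [P → . a], [P → . num], [T → , . P] }  — shift
  I3: { [T' → T .] }  — accept
  I4: { [T → c .] }  — reduce
  I5: { [T → , P .] }  — reduce
  I6: { [P → a .] }  — reduce
  I7: { [P → num .] }  — reduce
  I8: { [T → ) ) .] }  — reduce

No state contains more than one complete item.

Answer: No reduce-reduce conflicts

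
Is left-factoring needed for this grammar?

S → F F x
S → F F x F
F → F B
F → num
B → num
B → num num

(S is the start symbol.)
Left-factoring is needed when two productions for the same non-terminal
share a common prefix on the right-hand side.

Productions for S:
  S → F F x
  S → F F x F
Productions for F:
  F → F B
  F → num
Productions for B:
  B → num
  B → num num

Found common prefix 'F F x' in productions for S
Found common prefix 'num' in productions for B

Answer: Yes, S has productions with common prefix 'F F x'; B has productions with common prefix 'num'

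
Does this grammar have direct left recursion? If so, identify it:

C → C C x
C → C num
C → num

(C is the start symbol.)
Yes, C is left-recursive

C → C C x: LEFT RECURSIVE (starts with C)
C → C num: LEFT RECURSIVE (starts with C)
C → num: starts with num

The grammar has direct left recursion on: C.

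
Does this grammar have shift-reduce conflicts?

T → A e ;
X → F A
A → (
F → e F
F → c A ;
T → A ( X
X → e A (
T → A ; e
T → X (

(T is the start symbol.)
Augment with T' → T and build the canonical LR(0) collection (I0 = CLOSURE({[T' → . T]}), then GOTO on every symbol after a dot until no new states appear). It has 22 states:
  I0: { [A → . (], [F → . c A ;], [F → . e F], [T → . A ( X], [T → . A ; e], [T → . A e ;], [T → . X (], [T' → . T], [X → . F A], [X → . e A (] }  — shift
  I1: { [A → ( .] }  — reduce
  I2: { [T → A . ( X], [T → A . ; e], [T → A . e ;] }  — shift
  I3: { [A → . (], [X → F . A] }  — shift
  I4: { [T' → T .] }  — accept
  I5: { [T → X . (] }  — shift
  I6: { [A → . (], [F → c . A ;] }  — shift
  I7: { [A → . (], [F → . c A ;], [F → . e F], [F → e . F], [X → e . A (] }  — shift
  I8: { [X → e A . (] }  — shift
  I9: { [F → e F .] }  — reduce
  I10: { [F → . c A ;], [F → . e F], [F → e . F] }  — shift
  I11: { [X → e A ( .] }  — reduce
  I12: { [F → c A . ;] }  — shift
  I13: { [F → c A ; .] }  — reduce
  I14: { [T → X ( .] }  — reduce
  I15: { [X → F A .] }  — reduce
  I16: { [F → . c A ;], [F → . e F], [T → A ( . X], [X → . F A], [X → . e A (] }  — shift
  I17: { [T → A ; . e] }  — shift
  I18: { [T → A e . ;] }  — shift
  I19: { [T → A e ; .] }  — reduce
  I20: { [T → A ; e .] }  — reduce
  I21: { [T → A ( X .] }  — reduce

No state contains both a complete item and a shift item.

Answer: No shift-reduce conflicts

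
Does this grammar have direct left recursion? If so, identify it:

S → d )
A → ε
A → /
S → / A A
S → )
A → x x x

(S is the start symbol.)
No direct left recursion

Direct left recursion occurs when N → N α for some non-terminal N (the right-hand side begins with the left-hand side itself).

S → d ): starts with d
A → ε: starts with ε
A → /: starts with '/'
S → / A A: starts with '/'
S → ): starts with ')'
A → x x x: starts with x

No direct left recursion found.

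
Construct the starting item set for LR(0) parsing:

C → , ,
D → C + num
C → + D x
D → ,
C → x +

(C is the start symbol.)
First, augment the grammar with C' → C
I₀ = CLOSURE({ [C' → . C] }):
  [C' → . C] has the dot before C: add [C → . , ,], [C → . + D x], [C → . x +]
No further items can be added.

I₀ = { [C → . + D x], [C → . , ,], [C → . x +], [C' → . C] }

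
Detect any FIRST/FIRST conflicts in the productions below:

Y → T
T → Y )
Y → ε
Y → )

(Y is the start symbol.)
Yes. Y → T / Y → ')' on { ')' }

FIRST sets of the non-terminals at (or reachable through a nullable prefix from) the front of some alternative:
  FIRST(T) = { ')' }

Productions for Y:
  Y → T: FIRST = { ')' }
  Y → ε: FIRST = { ε }
  Y → ): FIRST = { ')' }
T has only one production, so no FIRST/FIRST conflict is possible there.

Conflict for Y: Y → T and Y → )
  Overlap: { ')' }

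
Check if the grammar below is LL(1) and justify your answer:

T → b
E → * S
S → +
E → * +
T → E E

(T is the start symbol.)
A grammar is LL(1) if for each non-terminal N with multiple productions, the predict sets of those productions are pairwise disjoint, where PREDICT(N → α) = (FIRST(α) \ {ε}) ∪ (FOLLOW(N) if α ⇒* ε).

Relevant sets:
  FIRST(E) = { '*' }

For T:
  PREDICT(T → b) = { 'b' }
  PREDICT(T → E E) = { '*' }
For E:
  PREDICT(E → '*' S) = { '*' }
  PREDICT(E → '*' '+') = { '*' }
S has a single production, so nothing to check there.

Conflict found: Predict set conflict for E: { '*' }
The grammar is NOT LL(1).

Answer: No. Predict set conflict for E: { '*' }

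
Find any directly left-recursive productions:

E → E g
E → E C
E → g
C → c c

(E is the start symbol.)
Yes, E is left-recursive

E → E g: LEFT RECURSIVE (starts with E)
E → E C: LEFT RECURSIVE (starts with E)
E → g: starts with g
C → c c: starts with c

The grammar has direct left recursion on: E.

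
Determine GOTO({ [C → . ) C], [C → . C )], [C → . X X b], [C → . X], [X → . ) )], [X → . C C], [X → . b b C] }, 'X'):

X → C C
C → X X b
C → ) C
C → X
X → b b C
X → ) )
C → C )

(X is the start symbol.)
{ [C → . ) C], [C → . C )], [C → . X X b], [C → . X], [C → X . X b], [C → X .], [X → . ) )], [X → . C C], [X → . b b C] }

GOTO(I, 'X') = CLOSURE({ [A → αX.β] : [A → α.Xβ] ∈ I, X = 'X' })

Items with dot before 'X', with the dot advanced:
  [C → . X] → [C → X .]
  [C → . X X b] → [C → X . X b]
Closure of the advanced items:
  [C → X . X b] has the dot before X: add [X → . C C], [X → . b b C], [X → . ) )]
  [X → . C C] has the dot before C: add [C → . X X b], [C → . ) C], [C → . X], [C → . C )]

GOTO = { [C → . ) C], [C → . C )], [C → . X X b], [C → . X], [C → X . X b], [C → X .], [X → . ) )], [X → . C C], [X → . b b C] }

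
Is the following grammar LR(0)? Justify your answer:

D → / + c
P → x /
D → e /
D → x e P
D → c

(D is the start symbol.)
Yes, the grammar is LR(0)

A grammar is LR(0) if no state in the canonical LR(0) collection has:
  - both a shift item (dot before a terminal) and a complete item (shift-reduce conflict), or
  - two or more complete items (reduce-reduce conflict; the accept item [D' → D .] counts as a complete item here).

Augment with D' → D and build the canonical LR(0) collection (I0 = CLOSURE({[D' → . D]}), then GOTO on every symbol after a dot until no new states appear). It has 13 states:
  I0: { [D → . / + c], [D → . c], [D → . e /], [D → . x e P], [D' → . D] }  — shift
  I1: { [D → / . + c] }  — shift
  I2: { [D' → D .] }  — accept
  I3: { [D → c .] }  — reduce
  I4: { [D → e . /] }  — shift
  I5: { [D → x . e P] }  — shift
  I6: { [D → x e . P], [P → . x /] }  — shift
  I7: { [D → x e P .] }  — reduce
  I8: { [P → x . /] }  — shift
  I9: { [P → x / .] }  — reduce
  I10: { [D → e / .] }  — reduce
  I11: { [D → / + . c] }  — shift
  I12: { [D → / + c .] }  — reduce

Every state is either a pure shift/goto state or contains exactly one complete item and nothing to shift — no conflicts. The grammar is LR(0).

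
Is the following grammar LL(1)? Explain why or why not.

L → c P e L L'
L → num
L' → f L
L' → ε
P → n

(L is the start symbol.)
A grammar is LL(1) if for each non-terminal N with multiple productions, the predict sets of those productions are pairwise disjoint, where PREDICT(N → α) = (FIRST(α) \ {ε}) ∪ (FOLLOW(N) if α ⇒* ε).

Relevant sets:
  FOLLOW(L') = { $, 'f' }

For L:
  PREDICT(L → c P e L L') = { 'c' }
  PREDICT(L → num) = { 'num' }
For L':
  PREDICT(L' → f L) = { 'f' }
  PREDICT(L' → ε) = { $, 'f' }
P has a single production, so nothing to check there.

Conflict found: Predict set conflict for L': { 'f' }
The grammar is NOT LL(1).

Answer: No. Predict set conflict for L': { 'f' }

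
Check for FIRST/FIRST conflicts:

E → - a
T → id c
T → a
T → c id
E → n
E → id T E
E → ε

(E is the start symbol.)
A FIRST/FIRST conflict occurs when two productions N → α and N → β for the same non-terminal have FIRST(α) ∩ FIRST(β) ≠ ∅ (with ε ∈ FIRST of a nullable right-hand side, so two nullable alternatives also conflict).

Productions for E:
  E → - a: FIRST = { '-' }
  E → n: FIRST = { 'n' }
  E → id T E: FIRST = { 'id' }
  E → ε: FIRST = { ε }
Productions for T:
  T → id c: FIRST = { 'id' }
  T → a: FIRST = { 'a' }
  T → c id: FIRST = { 'c' }

All alternatives of each non-terminal have pairwise disjoint FIRST sets.

Answer: No FIRST/FIRST conflicts.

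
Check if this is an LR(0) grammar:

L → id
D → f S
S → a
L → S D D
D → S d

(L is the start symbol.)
A grammar is LR(0) if no state in the canonical LR(0) collection has:
  - both a shift item (dot before a terminal) and a complete item (shift-reduce conflict), or
  - two or more complete items (reduce-reduce conflict; the accept item [L' → L .] counts as a complete item here).

Augment with L' → L and build the canonical LR(0) collection (I0 = CLOSURE({[L' → . L]}), then GOTO on every symbol after a dot until no new states appear). It has 11 states:
  I0: { [L → . S D D], [L → . id], [L' → . L], [S → . a] }  — shift
  I1: { [L' → L .] }  — accept
  I2: { [D → . S d], [D → . f S], [L → S . D D], [S → . a] }  — shift
  I3: { [S → a .] }  — reduce
  I4: { [L → id .] }  — reduce
  I5: { [D → . S d], [D → . f S], [L → S D . D], [S → . a] }  — shift
  I6: { [D → S . d] }  — shift
  I7: { [D → f . S], [S → . a] }  — shift
  I8: { [D → f S .] }  — reduce
  I9: { [D → S d .] }  — reduce
  I10: { [L → S D D .] }  — reduce

Every state is either a pure shift/goto state or contains exactly one complete item and nothing to shift — no conflicts. The grammar is LR(0).

Answer: Yes, the grammar is LR(0)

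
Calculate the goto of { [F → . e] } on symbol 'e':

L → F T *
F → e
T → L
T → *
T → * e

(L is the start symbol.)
GOTO(I, 'e') = CLOSURE({ [A → αX.β] : [A → α.Xβ] ∈ I, X = 'e' })

Items with dot before 'e', with the dot advanced:
  [F → . e] → [F → e .]
Closure adds nothing (no advanced item has the dot before a non-terminal).

GOTO = { [F → e .] }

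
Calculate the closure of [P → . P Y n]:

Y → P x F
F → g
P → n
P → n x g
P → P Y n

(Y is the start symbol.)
To compute CLOSURE, for each item [A → α.Bβ] where B is a non-terminal, add [B → .γ] for all productions B → γ; repeat for the newly added items until nothing changes.

Start with: [P → . P Y n]
  [P → . P Y n] has the dot before P: add [P → . n], [P → . n x g]
No further items can be added.

CLOSURE = { [P → . P Y n], [P → . n x g], [P → . n] }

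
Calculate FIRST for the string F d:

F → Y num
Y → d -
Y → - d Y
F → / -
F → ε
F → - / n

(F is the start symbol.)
{ '-', '/', 'd' }

FIRST sets of the non-terminals involved (from the grammar, by fixed-point iteration):
  FIRST(F) = { '-', '/', 'd', ε }

To compute FIRST(F d), process the symbols left to right:
Symbol F is a non-terminal. Add FIRST(F) \ {ε} = { '-', '/', 'd' }
F is nullable (ε ∈ FIRST(F)), continue to the next symbol.
Symbol d is a terminal. Add 'd' and stop.
FIRST(F d) = { '-', '/', 'd' }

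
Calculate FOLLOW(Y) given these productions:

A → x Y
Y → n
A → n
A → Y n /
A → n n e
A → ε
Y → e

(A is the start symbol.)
In A → x Y: Y is at the end, add FOLLOW(A)
In A → Y n /: Y is followed by n '/', add FIRST(n '/') \ {ε} = { 'n' }

The FOLLOW sets referred to above (computed the same way, to a fixed point):
  FOLLOW(A) = { $ }

Taking the union: FOLLOW(Y) = { $, 'n' }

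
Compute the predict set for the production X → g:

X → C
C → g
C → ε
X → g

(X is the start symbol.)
{ 'g' }

PREDICT(X → g) = (FIRST(RHS) \ {ε}) ∪ (FOLLOW(X) if ε ∈ FIRST(RHS), i.e. RHS ⇒* ε)
FIRST(g) = { 'g' }
ε ∉ FIRST(g), so FOLLOW(X) is not added.
PREDICT(X → g) = { 'g' }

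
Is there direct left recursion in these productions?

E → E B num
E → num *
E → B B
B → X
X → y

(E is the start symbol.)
Yes, E is left-recursive

E → E B num: LEFT RECURSIVE (starts with E)
E → num *: starts with num
E → B B: starts with B
B → X: starts with X
X → y: starts with y

The grammar has direct left recursion on: E.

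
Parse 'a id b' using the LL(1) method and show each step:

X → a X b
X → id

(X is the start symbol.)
Stack is shown with the top on the left.

Stack    Input     Action
-------------------------
X $      a id b $  output X → a X b
a X b $  a id b $  match 'a'
X b $    id b $    output X → id
id b $   id b $    match 'id'
b $      b $       match 'b'
$        $         accept

The string is accepted.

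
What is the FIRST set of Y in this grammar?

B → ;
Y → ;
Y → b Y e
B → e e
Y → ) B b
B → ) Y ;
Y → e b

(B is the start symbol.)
{ ')', ';', 'b', 'e' }

To compute FIRST(Y), examine every production with Y on the left-hand side, reading each right-hand side left to right until a non-nullable symbol is reached.

From Y → ;:
  - ';' is a terminal: add ';' and stop
From Y → b Y e:
  - b is a terminal: add 'b' and stop
From Y → ) B b:
  - ')' is a terminal: add ')' and stop
From Y → e b:
  - e is a terminal: add 'e' and stop

Collecting: FIRST(Y) = { ')', ';', 'b', 'e' }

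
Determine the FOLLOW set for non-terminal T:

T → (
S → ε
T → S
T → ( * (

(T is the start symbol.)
{ $ }

T is the start symbol, so $ ∈ FOLLOW(T).
T does not occur on any right-hand side.

Taking the union: FOLLOW(T) = { $ }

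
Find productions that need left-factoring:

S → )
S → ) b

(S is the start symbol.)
Yes, S has productions with common prefix ')'

Left-factoring is needed when two productions for the same non-terminal
share a common prefix on the right-hand side.

Productions for S:
  S → )
  S → ) b

Found common prefix ')' in productions for S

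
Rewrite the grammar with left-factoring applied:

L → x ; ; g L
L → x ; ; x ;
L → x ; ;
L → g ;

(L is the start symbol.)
L → x ; ; L'
L' → g L
L' → x ;
L' → ε
L → g ;

Left-factoring transforms A → αβ₁ | αβ₂ into A → αA' and A' → β₁ | β₂
(α is the longest common prefix among the alternatives). Repeat until
no nonterminal has two alternatives with a common prefix.

Round 1: L has alternatives sharing prefix 'x ; ;'. Introduce L': L → x ; ; L'
  Add: L' → g L
  Add: L' → x ;
  Add: L' → ε

No remaining common prefixes — done.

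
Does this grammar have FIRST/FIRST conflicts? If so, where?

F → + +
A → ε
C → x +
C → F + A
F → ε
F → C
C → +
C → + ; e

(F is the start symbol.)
FIRST sets of the non-terminals at (or reachable through a nullable prefix from) the front of some alternative:
  FIRST(C) = { '+', 'x' }
  FIRST(F) = { '+', 'x', ε }

Productions for F:
  F → + +: FIRST = { '+' }
  F → ε: FIRST = { ε }
  F → C: FIRST = { '+', 'x' }
Productions for C:
  C → x +: FIRST = { 'x' }
  C → F + A: FIRST = { '+', 'x' }
  C → +: FIRST = { '+' }
  C → + ; e: FIRST = { '+' }
A has only one production, so no FIRST/FIRST conflict is possible there.

Conflict for F: F → + + and F → C
  Overlap: { '+' }
Conflict for C: C → x + and C → F + A
  Overlap: { 'x' }
Conflict for C: C → F + A and C → +
  Overlap: { '+' }
Conflict for C: C → F + A and C → + ; e
  Overlap: { '+' }
Conflict for C: C → + and C → + ; e
  Overlap: { '+' }

Answer: Yes. F → '+' '+' / F → C on { '+' }; C → x '+' / C → F '+' A on { 'x' }; C → F '+' A / C → '+' on { '+' }; C → F '+' A / C → '+' ';' e on { '+' }; C → '+' / C → '+' ';' e on { '+' }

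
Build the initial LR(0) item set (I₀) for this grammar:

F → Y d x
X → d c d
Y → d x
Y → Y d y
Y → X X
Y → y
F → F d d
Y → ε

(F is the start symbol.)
First, augment the grammar with F' → F
I₀ = CLOSURE({ [F' → . F] }):
  [F' → . F] has the dot before F: add [F → . Y d x], [F → . F d d]
  [F → . Y d x] has the dot before Y: add [Y → . d x], [Y → . Y d y], [Y → . X X], [Y → . y], [Y → .]
  [Y → . X X] has the dot before X: add [X → . d c d]
No further items can be added.

I₀ = { [F → . F d d], [F → . Y d x], [F' → . F], [X → . d c d], [Y → . X X], [Y → . Y d y], [Y → . d x], [Y → . y], [Y → .] }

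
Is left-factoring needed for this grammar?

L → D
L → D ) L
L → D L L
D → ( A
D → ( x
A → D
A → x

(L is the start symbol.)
Yes, L has productions with common prefix 'D'; D has productions with common prefix '('

Left-factoring is needed when two productions for the same non-terminal
share a common prefix on the right-hand side.

Productions for L:
  L → D
  L → D ) L
  L → D L L
Productions for D:
  D → ( A
  D → ( x
Productions for A:
  A → D
  A → x

Found common prefix 'D' in productions for L
Found common prefix '(' in productions for D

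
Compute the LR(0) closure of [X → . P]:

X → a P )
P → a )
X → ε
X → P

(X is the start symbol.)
To compute CLOSURE, for each item [A → α.Bβ] where B is a non-terminal, add [B → .γ] for all productions B → γ; repeat for the newly added items until nothing changes.

Start with: [X → . P]
  [X → . P] has the dot before P: add [P → . a )]
No further items can be added.

CLOSURE = { [P → . a )], [X → . P] }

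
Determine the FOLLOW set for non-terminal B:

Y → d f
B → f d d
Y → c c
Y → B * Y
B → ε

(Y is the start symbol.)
{ '*' }

In Y → B * Y: B is followed by '*' Y, add FIRST('*' Y) \ {ε} = { '*' }

Taking the union: FOLLOW(B) = { '*' }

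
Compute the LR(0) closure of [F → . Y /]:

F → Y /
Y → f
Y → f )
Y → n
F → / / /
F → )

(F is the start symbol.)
To compute CLOSURE, for each item [A → α.Bβ] where B is a non-terminal, add [B → .γ] for all productions B → γ; repeat for the newly added items until nothing changes.

Start with: [F → . Y /]
  [F → . Y /] has the dot before Y: add [Y → . f], [Y → . f )], [Y → . n]
No further items can be added.

CLOSURE = { [F → . Y /], [Y → . f )], [Y → . f], [Y → . n] }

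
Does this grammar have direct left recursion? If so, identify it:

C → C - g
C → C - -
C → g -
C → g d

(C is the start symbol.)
Yes, C is left-recursive

Direct left recursion occurs when N → N α for some non-terminal N (the right-hand side begins with the left-hand side itself).

C → C - g: LEFT RECURSIVE (starts with C)
C → C - -: LEFT RECURSIVE (starts with C)
C → g -: starts with g
C → g d: starts with g

The grammar has direct left recursion on: C.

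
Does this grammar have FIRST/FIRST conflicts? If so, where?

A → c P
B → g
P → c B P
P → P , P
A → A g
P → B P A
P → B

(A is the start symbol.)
A FIRST/FIRST conflict occurs when two productions N → α and N → β for the same non-terminal have FIRST(α) ∩ FIRST(β) ≠ ∅ (with ε ∈ FIRST of a nullable right-hand side, so two nullable alternatives also conflict).

FIRST sets of the non-terminals at (or reachable through a nullable prefix from) the front of some alternative:
  FIRST(A) = { 'c' }
  FIRST(P) = { 'c', 'g' }
  FIRST(B) = { 'g' }

Productions for A:
  A → c P: FIRST = { 'c' }
  A → A g: FIRST = { 'c' }
Productions for P:
  P → c B P: FIRST = { 'c' }
  P → P , P: FIRST = { 'c', 'g' }
  P → B P A: FIRST = { 'g' }
  P → B: FIRST = { 'g' }
B has only one production, so no FIRST/FIRST conflict is possible there.

Conflict for A: A → c P and A → A g
  Overlap: { 'c' }
Conflict for P: P → c B P and P → P , P
  Overlap: { 'c' }
Conflict for P: P → P , P and P → B P A
  Overlap: { 'g' }
Conflict for P: P → P , P and P → B
  Overlap: { 'g' }
Conflict for P: P → B P A and P → B
  Overlap: { 'g' }

Answer: Yes. A → c P / A → A g on { 'c' }; P → c B P / P → P ',' P on { 'c' }; P → P ',' P / P → B P A on { 'g' }; P → P ',' P / P → B on { 'g' }; P → B P A / P → B on { 'g' }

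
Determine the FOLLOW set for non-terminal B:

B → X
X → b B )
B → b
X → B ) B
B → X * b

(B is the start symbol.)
B is the start symbol, so $ ∈ FOLLOW(B).
In X → b B ): B is followed by ')', add FIRST(')') \ {ε} = { ')' }
In X → B ) B: B is followed by ')' B, add FIRST(')' B) \ {ε} = { ')' }
In X → B ) B: B is at the end, add FOLLOW(X)

The FOLLOW sets referred to above (computed the same way, to a fixed point):
  FOLLOW(X) = { $, ')', '*' }

Taking the union: FOLLOW(B) = { $, ')', '*' }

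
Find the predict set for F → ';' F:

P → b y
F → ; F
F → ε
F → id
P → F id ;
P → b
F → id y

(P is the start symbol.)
PREDICT(F → ';' F) = (FIRST(RHS) \ {ε}) ∪ (FOLLOW(F) if ε ∈ FIRST(RHS), i.e. RHS ⇒* ε)
FIRST(';' F) = { ';' }
ε ∉ FIRST(';' F), so FOLLOW(F) is not added.
PREDICT(F → ';' F) = { ';' }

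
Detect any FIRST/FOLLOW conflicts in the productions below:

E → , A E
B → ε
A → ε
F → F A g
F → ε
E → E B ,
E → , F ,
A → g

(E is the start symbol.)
Yes. A → g with FOLLOW(A) on { 'g' }; F → F A g with FOLLOW(F) on { 'g' }

Nullable non-terminals: A, B, F.
FIRST sets used below: FIRST(F) = { 'g', ε }, FIRST(A) = { 'g', ε }

A: nullable alternative(s) A → ε; FOLLOW(A) = { ',', 'g' }
  A → ε: FIRST \ {ε} = { } — this is the only nullable alternative, skip
  A → g: FIRST \ {ε} = { 'g' } — overlaps FOLLOW(A) on { 'g' }: CONFLICT
B has a nullable alternative but only one production, so nothing to check.

F: nullable alternative(s) F → ε; FOLLOW(F) = { ',', 'g' }
  F → F A g: FIRST \ {ε} = { 'g' } — overlaps FOLLOW(F) on { 'g' }: CONFLICT
  F → ε: FIRST \ {ε} = { } — this is the only nullable alternative, skip

E has no nullable alternative, so no FIRST/FOLLOW check is needed there.

So the grammar has 2 FIRST/FOLLOW conflicts (marked CONFLICT above).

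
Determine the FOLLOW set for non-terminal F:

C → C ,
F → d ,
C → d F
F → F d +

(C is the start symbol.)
{ $, ',', 'd' }

In C → d F: F is at the end, add FOLLOW(C)
In F → F d +: F is followed by d '+', add FIRST(d '+') \ {ε} = { 'd' }

The FOLLOW sets referred to above (computed the same way, to a fixed point):
  FOLLOW(C) = { $, ',' }

Taking the union: FOLLOW(F) = { $, ',', 'd' }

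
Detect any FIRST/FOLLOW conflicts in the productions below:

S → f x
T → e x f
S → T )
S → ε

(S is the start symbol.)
No FIRST/FOLLOW conflicts.

Nullable non-terminals: S.
FIRST sets used below: FIRST(T) = { 'e' }

S: nullable alternative(s) S → ε; FOLLOW(S) = { $ }
  S → f x: FIRST \ {ε} = { 'f' } — disjoint from FOLLOW(S)
  S → T ): FIRST \ {ε} = { 'e' } — disjoint from FOLLOW(S)
  S → ε: FIRST \ {ε} = { } — this is the only nullable alternative, skip

T has no nullable alternative, so no FIRST/FOLLOW check is needed there.

No FIRST/FOLLOW conflicts found.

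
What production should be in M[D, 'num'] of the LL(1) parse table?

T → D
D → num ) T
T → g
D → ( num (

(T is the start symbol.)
D → num ) T

To find M[D, 'num'], we find productions for D where 'num' is in the predict set (PREDICT(N → α) = (FIRST(α) \ {ε}) ∪ (FOLLOW(N) if α ⇒* ε)).

D → num ) T: PREDICT = { 'num' }
  'num' is in predict set, so this production goes in M[D, 'num']
D → ( num (: PREDICT = { '(' }

M[D, 'num'] = D → num ) T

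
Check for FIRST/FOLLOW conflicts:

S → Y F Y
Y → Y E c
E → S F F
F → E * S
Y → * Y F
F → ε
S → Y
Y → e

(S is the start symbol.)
Yes. F → E '*' S with FOLLOW(F) on { '*', 'e' }

Nullable non-terminals: F.
FIRST sets used below: FIRST(E) = { '*', 'e' }

F: nullable alternative(s) F → ε; FOLLOW(F) = { $, '*', 'c', 'e' }
  F → E * S: FIRST \ {ε} = { '*', 'e' } — overlaps FOLLOW(F) on { '*', 'e' }: CONFLICT
  F → ε: FIRST \ {ε} = { } — this is the only nullable alternative, skip

E, S, Y have no nullable alternative, so no FIRST/FOLLOW check is needed there.

So the grammar has 1 FIRST/FOLLOW conflict (marked CONFLICT above).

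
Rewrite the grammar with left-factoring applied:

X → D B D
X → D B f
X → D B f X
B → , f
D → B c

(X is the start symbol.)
Left-factoring transforms A → αβ₁ | αβ₂ into A → αA' and A' → β₁ | β₂
(α is the longest common prefix among the alternatives). Repeat until
no nonterminal has two alternatives with a common prefix.

Round 1: X has alternatives sharing prefix 'D B'. Introduce X': X → D B X'
  Add: X' → D
  Add: X' → f
  Add: X' → f X

Round 2: X' has alternatives sharing prefix 'f'. Introduce X'': X' → f X''
  Add: X'' → ε
  Add: X'' → X

No remaining common prefixes — done.

Resulting grammar:
X → D B X'
X' → D
X' → f X''
X'' → ε
X'' → X
B → , f
D → B c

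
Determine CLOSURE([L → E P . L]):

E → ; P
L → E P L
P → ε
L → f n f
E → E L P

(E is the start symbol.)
{ [E → . ; P], [E → . E L P], [L → . E P L], [L → . f n f], [L → E P . L] }

Start with: [L → E P . L]
  [L → E P . L] has the dot before L: add [L → . E P L], [L → . f n f]
  [L → . E P L] has the dot before E: add [E → . ; P], [E → . E L P]
No further items can be added.

CLOSURE = { [E → . ; P], [E → . E L P], [L → . E P L], [L → . f n f], [L → E P . L] }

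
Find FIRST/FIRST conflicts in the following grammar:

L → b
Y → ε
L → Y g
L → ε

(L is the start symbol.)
No FIRST/FIRST conflicts.

A FIRST/FIRST conflict occurs when two productions N → α and N → β for the same non-terminal have FIRST(α) ∩ FIRST(β) ≠ ∅ (with ε ∈ FIRST of a nullable right-hand side, so two nullable alternatives also conflict).

FIRST sets of the non-terminals at (or reachable through a nullable prefix from) the front of some alternative:
  FIRST(Y) = { ε }

Productions for L:
  L → b: FIRST = { 'b' }
  L → Y g: FIRST = { 'g' }
  L → ε: FIRST = { ε }
Y has only one production, so no FIRST/FIRST conflict is possible there.

All alternatives of each non-terminal have pairwise disjoint FIRST sets.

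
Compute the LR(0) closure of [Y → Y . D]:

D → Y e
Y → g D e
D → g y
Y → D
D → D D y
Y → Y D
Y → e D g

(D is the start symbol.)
{ [D → . D D y], [D → . Y e], [D → . g y], [Y → . D], [Y → . Y D], [Y → . e D g], [Y → . g D e], [Y → Y . D] }

To compute CLOSURE, for each item [A → α.Bβ] where B is a non-terminal, add [B → .γ] for all productions B → γ; repeat for the newly added items until nothing changes.

Start with: [Y → Y . D]
  [Y → Y . D] has the dot before D: add [D → . Y e], [D → . g y], [D → . D D y]
  [D → . Y e] has the dot before Y: add [Y → . g D e], [Y → . D], [Y → . Y D], [Y → . e D g]
No further items can be added.

CLOSURE = { [D → . D D y], [D → . Y e], [D → . g y], [Y → . D], [Y → . Y D], [Y → . e D g], [Y → . g D e], [Y → Y . D] }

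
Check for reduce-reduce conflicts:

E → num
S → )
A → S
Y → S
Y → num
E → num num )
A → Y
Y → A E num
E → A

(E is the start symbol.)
Augment with E' → E and build the canonical LR(0) collection (I0 = CLOSURE({[E' → . E]}), then GOTO on every symbol after a dot until no new states appear). It has 11 states:
  I0: { [A → . S], [A → . Y], [E → . A], [E → . num num )], [E → . num], [E' → . E], [S → . )], [Y → . A E num], [Y → . S], [Y → . num] }  — shift
  I1: { [S → ) .] }  — reduce
  I2: { [A → . S], [A → . Y], [E → . A], [E → . num num )], [E → . num], [E → A .], [S → . )], [Y → . A E num], [Y → . S], [Y → . num], [Y → A . E num] }  — shift, reduce
  I3: { [E' → E .] }  — accept
  I4: { [A → S .], [Y → S .] }  — 2 reduces
  I5: { [A → Y .] }  — reduce
  I6: { [E → num . num )], [E → num .], [Y → num .] }  — shift, 2 reduces
  I7: { [E → num num . )] }  — shift
  I8: { [E → num num ) .] }  — reduce
  I9: { [Y → A E . num] }  — shift
  I10: { [Y → A E num .] }  — reduce

I4 contains complete items [A → S .], [Y → S .] — reduce-reduce conflict.
I6 contains complete items [E → num .], [Y → num .] — reduce-reduce conflict.

Answer: Yes — I4: [A → S .] vs [Y → S .]; I6: [E → num .] vs [Y → num .]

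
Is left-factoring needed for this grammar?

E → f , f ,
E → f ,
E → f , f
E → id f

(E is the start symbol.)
Left-factoring is needed when two productions for the same non-terminal
share a common prefix on the right-hand side.

Productions for E:
  E → f , f ,
  E → f ,
  E → f , f
  E → id f

Found common prefix 'f ,' in productions for E

Answer: Yes, E has productions with common prefix 'f ,'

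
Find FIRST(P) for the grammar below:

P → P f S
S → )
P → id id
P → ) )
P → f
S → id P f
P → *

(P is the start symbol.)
{ ')', '*', 'f', 'id' }

To compute FIRST(P), examine every production with P on the left-hand side, reading each right-hand side left to right until a non-nullable symbol is reached.

From P → P f S:
  - P is the symbol being defined: contributes nothing new
    P is not nullable, so stop
From P → id id:
  - id is a terminal: add 'id' and stop
From P → ) ):
  - ')' is a terminal: add ')' and stop
From P → f:
  - f is a terminal: add 'f' and stop
From P → *:
  - '*' is a terminal: add '*' and stop

Collecting: FIRST(P) = { ')', '*', 'f', 'id' }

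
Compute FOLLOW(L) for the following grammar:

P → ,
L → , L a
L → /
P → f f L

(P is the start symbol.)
To compute FOLLOW(L), find every occurrence of L on a right-hand side N → α L β: add FIRST(β) \ {ε}, and if β is empty or nullable also add FOLLOW(N). Iterate to a fixed point.

In L → , L a: L is followed by a, add FIRST(a) \ {ε} = { 'a' }
In P → f f L: L is at the end, add FOLLOW(P)

The FOLLOW sets referred to above (computed the same way, to a fixed point):
  FOLLOW(P) = { $ }

Taking the union: FOLLOW(L) = { $, 'a' }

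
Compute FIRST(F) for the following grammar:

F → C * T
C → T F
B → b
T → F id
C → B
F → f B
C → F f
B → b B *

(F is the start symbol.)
{ 'b', 'f' }

FIRST sets of the other non-terminals involved (by the same procedure, iterated to a fixed point):
  FIRST(C) = { 'b', 'f' }

From F → C * T:
  - C is a non-terminal: add FIRST(C) \ {ε} = { 'b', 'f' }
    C is not nullable, so stop
From F → f B:
  - f is a terminal: add 'f' and stop

Collecting: FIRST(F) = { 'b', 'f' }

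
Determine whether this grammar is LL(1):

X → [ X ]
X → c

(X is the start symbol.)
Yes, the grammar is LL(1).

A grammar is LL(1) if for each non-terminal N with multiple productions, the predict sets of those productions are pairwise disjoint, where PREDICT(N → α) = (FIRST(α) \ {ε}) ∪ (FOLLOW(N) if α ⇒* ε).

For X:
  PREDICT(X → '[' X ']') = { '[' }
  PREDICT(X → c) = { 'c' }

All predict sets are disjoint. The grammar IS LL(1).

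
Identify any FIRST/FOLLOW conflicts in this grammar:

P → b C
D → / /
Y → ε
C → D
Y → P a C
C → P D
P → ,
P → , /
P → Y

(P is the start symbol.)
Nullable non-terminals: P, Y.
FIRST sets used below: FIRST(Y) = { ',', 'a', 'b', ε }, FIRST(P) = { ',', 'a', 'b', ε }

P: nullable alternative(s) P → Y; FOLLOW(P) = { $, '/', 'a' }
  P → b C: FIRST \ {ε} = { 'b' } — disjoint from FOLLOW(P)
  P → ,: FIRST \ {ε} = { ',' } — disjoint from FOLLOW(P)
  P → , /: FIRST \ {ε} = { ',' } — disjoint from FOLLOW(P)
  P → Y: FIRST \ {ε} = { ',', 'a', 'b' } — this is the only nullable alternative, skip

Y: nullable alternative(s) Y → ε; FOLLOW(Y) = { $, '/', 'a' }
  Y → ε: FIRST \ {ε} = { } — this is the only nullable alternative, skip
  Y → P a C: FIRST \ {ε} = { ',', 'a', 'b' } — overlaps FOLLOW(Y) on { 'a' }: CONFLICT

C, D have no nullable alternative, so no FIRST/FOLLOW check is needed there.

So the grammar has 1 FIRST/FOLLOW conflict (marked CONFLICT above).

Answer: Yes. Y → P a C with FOLLOW(Y) on { 'a' }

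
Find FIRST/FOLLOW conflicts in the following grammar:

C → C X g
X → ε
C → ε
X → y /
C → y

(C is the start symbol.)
Yes. C → C X g with FOLLOW(C) on { 'g', 'y' }; C → y with FOLLOW(C) on { 'y' }

A FIRST/FOLLOW conflict occurs when a non-terminal N has a nullable alternative N → β (β ⇒* ε) and another alternative N → α with FIRST(α) ∩ FOLLOW(N) ≠ ∅: on such a lookahead the parser cannot decide between expanding α and letting N vanish via β.

Nullable non-terminals: C, X.
FIRST sets used below: FIRST(C) = { 'g', 'y', ε }, FIRST(X) = { 'y', ε }

C: nullable alternative(s) C → ε; FOLLOW(C) = { $, 'g', 'y' }
  C → C X g: FIRST \ {ε} = { 'g', 'y' } — overlaps FOLLOW(C) on { 'g', 'y' }: CONFLICT
  C → ε: FIRST \ {ε} = { } — this is the only nullable alternative, skip
  C → y: FIRST \ {ε} = { 'y' } — overlaps FOLLOW(C) on { 'y' }: CONFLICT

X: nullable alternative(s) X → ε; FOLLOW(X) = { 'g' }
  X → ε: FIRST \ {ε} = { } — this is the only nullable alternative, skip
  X → y /: FIRST \ {ε} = { 'y' } — disjoint from FOLLOW(X)

So the grammar has 2 FIRST/FOLLOW conflicts (marked CONFLICT above).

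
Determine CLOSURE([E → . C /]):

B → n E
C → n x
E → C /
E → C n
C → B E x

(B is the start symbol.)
{ [B → . n E], [C → . B E x], [C → . n x], [E → . C /] }

To compute CLOSURE, for each item [A → α.Bβ] where B is a non-terminal, add [B → .γ] for all productions B → γ; repeat for the newly added items until nothing changes.

Start with: [E → . C /]
  [E → . C /] has the dot before C: add [C → . n x], [C → . B E x]
  [C → . B E x] has the dot before B: add [B → . n E]
No further items can be added.

CLOSURE = { [B → . n E], [C → . B E x], [C → . n x], [E → . C /] }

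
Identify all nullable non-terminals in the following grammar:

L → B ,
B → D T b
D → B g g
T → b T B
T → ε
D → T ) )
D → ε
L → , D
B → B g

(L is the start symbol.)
{ 'D', 'T' }

A non-terminal is nullable if it can derive ε (the empty string): either it has an ε-production, or it has a production whose right-hand side consists entirely of nullable non-terminals.

ε-productions: T → ε, D → ε
So T, D are immediately nullable.
No further non-terminal can be added: every production for the remaining non-terminals contains a terminal or a non-nullable non-terminal.
Nullable = { 'D', 'T' }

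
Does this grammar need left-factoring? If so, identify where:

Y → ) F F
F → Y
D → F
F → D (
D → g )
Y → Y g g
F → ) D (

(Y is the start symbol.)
Left-factoring is needed when two productions for the same non-terminal
share a common prefix on the right-hand side.

Productions for Y:
  Y → ) F F
  Y → Y g g
Productions for F:
  F → Y
  F → D (
  F → ) D (
Productions for D:
  D → F
  D → g )

No common prefixes found.

Answer: No, left-factoring is not needed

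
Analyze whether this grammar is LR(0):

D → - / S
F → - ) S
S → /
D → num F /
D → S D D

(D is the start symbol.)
Yes, the grammar is LR(0)

Augment with D' → D and build the canonical LR(0) collection (I0 = CLOSURE({[D' → . D]}), then GOTO on every symbol after a dot until no new states appear). It has 15 states:
  I0: { [D → . - / S], [D → . S D D], [D → . num F /], [D' → . D], [S → . /] }  — shift
  I1: { [D → - . / S] }  — shift
  I2: { [S → / .] }  — reduce
  I3: { [D' → D .] }  — accept
  I4: { [D → . - / S], [D → . S D D], [D → . num F /], [D → S . D D], [S → . /] }  — shift
  I5: { [D → num . F /], [F → . - ) S] }  — shift
  I6: { [F → - . ) S] }  — shift
  I7: { [D → num F . /] }  — shift
  I8: { [D → num F / .] }  — reduce
  I9: { [F → - ) . S], [S → . /] }  — shift
  I10: { [F → - ) S .] }  — reduce
  I11: { [D → . - / S], [D → . S D D], [D → . num F /], [D → S D . D], [S → . /] }  — shift
  I12: { [D → S D D .] }  — reduce
  I13: { [D → - / . S], [S → . /] }  — shift
  I14: { [D → - / S .] }  — reduce

Every state is either a pure shift/goto state or contains exactly one complete item and nothing to shift — no conflicts. The grammar is LR(0).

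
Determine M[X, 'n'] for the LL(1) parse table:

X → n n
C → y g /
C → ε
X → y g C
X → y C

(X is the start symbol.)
To find M[X, 'n'], we find productions for X where 'n' is in the predict set (PREDICT(N → α) = (FIRST(α) \ {ε}) ∪ (FOLLOW(N) if α ⇒* ε)).

X → n n: PREDICT = { 'n' }
  'n' is in predict set, so this production goes in M[X, 'n']
X → y g C: PREDICT = { 'y' }
X → y C: PREDICT = { 'y' }

M[X, 'n'] = X → n n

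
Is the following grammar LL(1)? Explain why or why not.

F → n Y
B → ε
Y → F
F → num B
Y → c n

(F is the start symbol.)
A grammar is LL(1) if for each non-terminal N with multiple productions, the predict sets of those productions are pairwise disjoint, where PREDICT(N → α) = (FIRST(α) \ {ε}) ∪ (FOLLOW(N) if α ⇒* ε).

Relevant sets:
  FIRST(F) = { 'n', 'num' }

For F:
  PREDICT(F → n Y) = { 'n' }
  PREDICT(F → num B) = { 'num' }
For Y:
  PREDICT(Y → F) = { 'n', 'num' }
  PREDICT(Y → c n) = { 'c' }
B has a single production, so nothing to check there.

All predict sets are disjoint. The grammar IS LL(1).

Answer: Yes, the grammar is LL(1).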